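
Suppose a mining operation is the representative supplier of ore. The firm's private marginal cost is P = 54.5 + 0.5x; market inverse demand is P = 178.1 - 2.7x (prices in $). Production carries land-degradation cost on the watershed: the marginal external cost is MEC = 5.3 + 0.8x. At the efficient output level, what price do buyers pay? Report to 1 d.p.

Social marginal cost = private MC + MEC = 59.8 + 1.3x.
Set SMC = demand: 59.8 + 1.3x = 178.1 - 2.7x → x* = 29.5750.
Consumer price on the demand curve at x*: 178.1 − 2.7×29.5750 = 98.2475.

P = $98.2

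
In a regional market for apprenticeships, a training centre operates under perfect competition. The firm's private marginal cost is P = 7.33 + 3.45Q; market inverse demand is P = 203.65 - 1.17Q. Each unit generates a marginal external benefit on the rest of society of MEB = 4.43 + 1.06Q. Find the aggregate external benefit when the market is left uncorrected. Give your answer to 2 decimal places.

Market equilibrium (private): 7.33 + 3.45Q = 203.65 - 1.17Q → Q_m = 42.4935.
Total external benefit = ∫₀^{Q_m} (4.43 + 1.06Q) dQ = 4.43×42.4935 + ½×1.06×42.4935² = 1145.2659.

1145.27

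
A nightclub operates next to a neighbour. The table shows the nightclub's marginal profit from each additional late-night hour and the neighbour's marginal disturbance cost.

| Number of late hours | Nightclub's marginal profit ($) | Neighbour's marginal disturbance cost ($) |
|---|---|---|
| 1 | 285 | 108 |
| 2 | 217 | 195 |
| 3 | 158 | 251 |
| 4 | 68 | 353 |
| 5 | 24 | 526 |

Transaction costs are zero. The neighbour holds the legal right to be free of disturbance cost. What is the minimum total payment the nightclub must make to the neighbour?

Efficient level: marginal profit ≥ marginal disturbance cost through level 2, so k* = 2.
With the neighbour holding the right, the nightclub must at least compensate total damage at k*: 108 + 195 = 303.

$303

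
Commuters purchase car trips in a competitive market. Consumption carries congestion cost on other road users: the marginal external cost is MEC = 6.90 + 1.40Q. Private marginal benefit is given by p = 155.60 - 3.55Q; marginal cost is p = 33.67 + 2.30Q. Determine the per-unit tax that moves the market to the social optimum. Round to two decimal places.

Social marginal benefit = demand − MEC = 148.70 - 4.95Q.
Set SMB = MC: 148.70 - 4.95Q = 33.67 + 2.30Q → Q* = 15.8662.
The Pigouvian tax equals MEC at Q*: 6.90 + 1.40×15.8662 = 29.1127.

tax = 29.11 per unit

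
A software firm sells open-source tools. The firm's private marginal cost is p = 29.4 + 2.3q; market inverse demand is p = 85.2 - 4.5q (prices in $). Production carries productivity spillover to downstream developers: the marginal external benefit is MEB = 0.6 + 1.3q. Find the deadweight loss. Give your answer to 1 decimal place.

DWL = $11.5

Market equilibrium (private): 29.4 + 2.3q = 85.2 - 4.5q → q_m = 8.2059.
Social marginal cost = private MC − MEB = 28.8 + q.
Set SMC = demand: 28.8 + q = 85.2 - 4.5q → q* = 10.2545.
Between q* and q_m the wedge demand − SMC runs linearly from 0 to MEB(q_m), so the loss is a triangle.
DWL = ½ × 2.0486 × 11.2676 = 11.5414.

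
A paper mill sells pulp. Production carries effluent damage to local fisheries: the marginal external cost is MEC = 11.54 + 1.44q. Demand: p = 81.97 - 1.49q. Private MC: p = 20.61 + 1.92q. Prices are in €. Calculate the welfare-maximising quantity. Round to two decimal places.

q* = 10.27

Social marginal cost = private MC + MEC = 32.15 + 3.36q.
Set SMC = demand: 32.15 + 3.36q = 81.97 - 1.49q → q* = 10.2722.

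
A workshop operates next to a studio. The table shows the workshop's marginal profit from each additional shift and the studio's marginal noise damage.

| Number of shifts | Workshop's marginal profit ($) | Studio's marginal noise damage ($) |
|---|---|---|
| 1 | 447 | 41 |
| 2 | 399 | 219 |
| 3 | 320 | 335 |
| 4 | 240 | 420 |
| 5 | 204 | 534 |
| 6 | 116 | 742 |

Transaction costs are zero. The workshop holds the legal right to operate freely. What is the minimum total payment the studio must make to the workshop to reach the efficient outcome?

$880

Left alone the workshop would choose level 6 (marginal profit stays positive).
Efficient level: k* = 2 (marginal profit ≥ marginal noise damage through 2).
The studio must at least cover the workshop's forgone profit from cutting 6→2: 320 + 240 + 204 + 116 = 880.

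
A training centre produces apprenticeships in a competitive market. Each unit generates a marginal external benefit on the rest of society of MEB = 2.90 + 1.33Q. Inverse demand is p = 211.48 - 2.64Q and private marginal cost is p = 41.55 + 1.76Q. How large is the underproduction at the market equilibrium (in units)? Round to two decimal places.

Market equilibrium (private): 41.55 + 1.76Q = 211.48 - 2.64Q → Q_m = 38.6205.
Social marginal cost = private MC − MEB = 38.65 + 0.43Q.
Set SMC = demand: 38.65 + 0.43Q = 211.48 - 2.64Q → Q* = 56.2964.
Gap = |38.6205 − 56.2964| = 17.6759.

17.68 units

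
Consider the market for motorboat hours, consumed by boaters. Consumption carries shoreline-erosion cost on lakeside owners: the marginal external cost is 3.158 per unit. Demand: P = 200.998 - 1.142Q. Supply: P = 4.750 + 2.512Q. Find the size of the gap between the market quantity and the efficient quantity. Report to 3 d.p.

Market equilibrium (private): 4.750 + 2.512Q = 200.998 - 1.142Q → Q_m = 53.7077.
Social marginal benefit = demand − MEC = 197.840 - 1.142Q.
Set SMB = MC: 197.840 - 1.142Q = 4.750 + 2.512Q → Q* = 52.8435.
Gap = |53.7077 − 52.8435| = 0.8642.

0.864 units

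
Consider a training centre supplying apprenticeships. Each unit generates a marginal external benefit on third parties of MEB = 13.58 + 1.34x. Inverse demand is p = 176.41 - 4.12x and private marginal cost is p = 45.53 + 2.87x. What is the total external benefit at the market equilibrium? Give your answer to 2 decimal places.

Market equilibrium (private): 45.53 + 2.87x = 176.41 - 4.12x → x_m = 18.7239.
Total external benefit = ∫₀^{x_m} (13.58 + 1.34x) dx = 13.58×18.7239 + ½×1.34×18.7239² = 489.1621.

489.16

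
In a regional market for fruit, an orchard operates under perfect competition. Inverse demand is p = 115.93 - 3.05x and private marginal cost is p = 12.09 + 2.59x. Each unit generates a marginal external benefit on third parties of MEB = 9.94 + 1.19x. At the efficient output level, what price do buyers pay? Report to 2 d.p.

Social marginal cost = private MC − MEB = 2.15 + 1.40x.
Set SMC = demand: 2.15 + 1.40x = 115.93 - 3.05x → x* = 25.5685.
Consumer price on the demand curve at x*: 115.93 − 3.05×25.5685 = 37.9461.

P = 37.95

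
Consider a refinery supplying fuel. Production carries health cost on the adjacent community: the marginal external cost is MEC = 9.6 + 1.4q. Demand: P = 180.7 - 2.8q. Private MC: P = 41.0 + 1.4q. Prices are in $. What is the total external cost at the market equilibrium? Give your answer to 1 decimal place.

Market equilibrium (private): 41.0 + 1.4q = 180.7 - 2.8q → q_m = 33.2619.
Total external cost = ∫₀^{q_m} (9.6 + 1.4q) dq = 9.6×33.2619 + ½×1.4×33.2619² = 1093.7620.

$1093.8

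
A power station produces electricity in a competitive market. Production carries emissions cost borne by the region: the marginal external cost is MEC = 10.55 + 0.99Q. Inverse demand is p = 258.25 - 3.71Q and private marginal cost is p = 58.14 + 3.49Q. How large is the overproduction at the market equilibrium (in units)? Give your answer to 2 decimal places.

4.65 units

Market equilibrium (private): 58.14 + 3.49Q = 258.25 - 3.71Q → Q_m = 27.7931.
Social marginal cost = private MC + MEC = 68.69 + 4.48Q.
Set SMC = demand: 68.69 + 4.48Q = 258.25 - 3.71Q → Q* = 23.1453.
Gap = |27.7931 − 23.1453| = 4.6478.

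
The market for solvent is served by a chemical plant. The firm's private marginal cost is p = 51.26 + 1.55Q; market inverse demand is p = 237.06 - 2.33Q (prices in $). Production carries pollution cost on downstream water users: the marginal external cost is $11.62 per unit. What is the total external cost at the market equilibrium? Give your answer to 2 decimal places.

Market equilibrium (private): 51.26 + 1.55Q = 237.06 - 2.33Q → Q_m = 47.8866.
Total external cost = MEC × Q_m = 11.62 × 47.8866 = 556.4423.

$556.44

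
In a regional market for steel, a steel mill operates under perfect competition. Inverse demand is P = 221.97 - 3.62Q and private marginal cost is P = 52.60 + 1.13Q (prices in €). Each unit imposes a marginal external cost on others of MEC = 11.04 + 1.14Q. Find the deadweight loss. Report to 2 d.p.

Market equilibrium (private): 52.60 + 1.13Q = 221.97 - 3.62Q → Q_m = 35.6568.
Social marginal cost = private MC + MEC = 63.64 + 2.27Q.
Set SMC = demand: 63.64 + 2.27Q = 221.97 - 3.62Q → Q* = 26.8812.
The loss is the area between SMC and demand from Q* to Q_m; with linear curves that's a triangle of height MEC(Q_m).
DWL = ½ × 8.7756 × 51.6888 = 226.8001.

DWL = €226.80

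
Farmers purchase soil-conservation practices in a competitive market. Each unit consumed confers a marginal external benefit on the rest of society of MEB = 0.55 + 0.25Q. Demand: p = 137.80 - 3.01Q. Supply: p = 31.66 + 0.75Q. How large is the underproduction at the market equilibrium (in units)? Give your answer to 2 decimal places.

Market equilibrium (private): 31.66 + 0.75Q = 137.80 - 3.01Q → Q_m = 28.2287.
Social marginal benefit = demand + MEB = 138.35 - 2.76Q.
Set SMB = MC: 138.35 - 2.76Q = 31.66 + 0.75Q → Q* = 30.3960.
Gap = |28.2287 − 30.3960| = 2.1673.

2.17 units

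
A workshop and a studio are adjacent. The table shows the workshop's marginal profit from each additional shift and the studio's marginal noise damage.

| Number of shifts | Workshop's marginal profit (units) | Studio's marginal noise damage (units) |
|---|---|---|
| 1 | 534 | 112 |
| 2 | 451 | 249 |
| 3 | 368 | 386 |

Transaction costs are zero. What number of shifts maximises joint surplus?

Bargaining reaches the level where marginal profit last exceeds marginal noise damage.
That holds through level 2 (451 ≥ 249) but not at 3 (368 < 386).

2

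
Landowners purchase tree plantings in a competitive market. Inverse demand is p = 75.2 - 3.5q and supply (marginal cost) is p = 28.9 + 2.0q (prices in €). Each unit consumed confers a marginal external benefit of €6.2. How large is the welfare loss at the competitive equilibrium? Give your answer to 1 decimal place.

Market equilibrium (private): 28.9 + 2.0q = 75.2 - 3.5q → q_m = 8.4182.
Social marginal benefit = demand + MEB = 81.4 - 3.5q.
Set SMB = MC: 81.4 - 3.5q = 28.9 + 2.0q → q* = 9.5455.
The welfare-loss triangle has base |q_m − q*| and height MEB(q_m) (the vertical gap between SMB and MC is zero at q* and MEB at q_m).
DWL = ½ × 1.1273 × 6.2000 = 3.4946.

DWL = €3.5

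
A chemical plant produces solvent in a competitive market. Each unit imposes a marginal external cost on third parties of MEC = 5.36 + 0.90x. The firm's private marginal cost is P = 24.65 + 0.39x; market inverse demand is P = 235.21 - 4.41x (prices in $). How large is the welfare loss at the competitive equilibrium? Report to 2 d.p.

Market equilibrium (private): 24.65 + 0.39x = 235.21 - 4.41x → x_m = 43.8667.
Social marginal cost = private MC + MEC = 30.01 + 1.29x.
Set SMC = demand: 30.01 + 1.29x = 235.21 - 4.41x → x* = 36.0000.
Between x* and x_m the wedge SMC − demand runs linearly from 0 to MEC(x_m), so the loss is a triangle.
DWL = ½ × 7.8667 × 44.8400 = 176.3714.

DWL = $176.37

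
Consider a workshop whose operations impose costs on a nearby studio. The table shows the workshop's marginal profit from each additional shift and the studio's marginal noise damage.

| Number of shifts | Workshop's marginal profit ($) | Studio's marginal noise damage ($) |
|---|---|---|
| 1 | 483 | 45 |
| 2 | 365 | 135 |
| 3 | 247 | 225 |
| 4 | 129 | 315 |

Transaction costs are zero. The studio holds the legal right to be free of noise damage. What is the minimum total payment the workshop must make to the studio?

$405

Efficient level: marginal profit ≥ marginal noise damage through level 3, so k* = 3.
With the studio holding the right, the workshop must at least compensate total damage at k*: 45 + 135 + 225 = 405.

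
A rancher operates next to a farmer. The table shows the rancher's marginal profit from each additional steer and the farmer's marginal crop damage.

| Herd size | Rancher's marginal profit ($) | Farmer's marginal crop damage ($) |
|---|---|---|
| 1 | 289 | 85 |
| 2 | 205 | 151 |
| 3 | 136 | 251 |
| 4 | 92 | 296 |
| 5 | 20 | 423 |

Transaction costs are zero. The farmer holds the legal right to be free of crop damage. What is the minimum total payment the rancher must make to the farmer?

Efficient level: marginal profit ≥ marginal crop damage through level 2, so k* = 2.
With the farmer holding the right, the rancher must at least compensate total damage at k*: 85 + 151 = 236.

$236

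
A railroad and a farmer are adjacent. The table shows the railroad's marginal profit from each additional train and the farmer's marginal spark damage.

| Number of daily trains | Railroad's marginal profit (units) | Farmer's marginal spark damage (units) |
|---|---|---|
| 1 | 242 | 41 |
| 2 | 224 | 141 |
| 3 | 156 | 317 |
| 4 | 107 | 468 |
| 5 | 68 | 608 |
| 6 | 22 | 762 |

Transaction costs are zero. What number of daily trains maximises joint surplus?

Bargaining reaches the level where marginal profit last exceeds marginal spark damage.
That holds through level 2 (224 ≥ 141) but not at 3 (156 < 317).

2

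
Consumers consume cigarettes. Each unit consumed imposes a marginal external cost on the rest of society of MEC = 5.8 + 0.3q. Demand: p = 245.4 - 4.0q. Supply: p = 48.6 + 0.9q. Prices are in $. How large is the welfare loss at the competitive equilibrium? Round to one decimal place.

Market equilibrium (private): 48.6 + 0.9q = 245.4 - 4.0q → q_m = 40.1633.
Social marginal benefit = demand − MEC = 239.6 - 4.3q.
Set SMB = MC: 239.6 - 4.3q = 48.6 + 0.9q → q* = 36.7308.
The loss is the area between SMB and MC from q* to q_m; with linear curves that's a triangle of height MEC(q_m).
DWL = ½ × 3.4325 × 17.8490 = 30.6333.

DWL = $30.6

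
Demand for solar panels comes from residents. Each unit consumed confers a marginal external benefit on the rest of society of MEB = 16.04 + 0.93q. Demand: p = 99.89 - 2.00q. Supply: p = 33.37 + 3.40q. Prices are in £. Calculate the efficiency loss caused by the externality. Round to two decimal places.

Market equilibrium (private): 33.37 + 3.40q = 99.89 - 2.00q → q_m = 12.3185.
Social marginal benefit = demand + MEB = 115.93 - 1.07q.
Set SMB = MC: 115.93 - 1.07q = 33.37 + 3.40q → q* = 18.4698.
The loss is the area between SMB and MC from q* to q_m; with linear curves that's a triangle of height MEB(q_m).
DWL = ½ × 6.1513 × 27.4962 = 84.5687.

DWL = £84.57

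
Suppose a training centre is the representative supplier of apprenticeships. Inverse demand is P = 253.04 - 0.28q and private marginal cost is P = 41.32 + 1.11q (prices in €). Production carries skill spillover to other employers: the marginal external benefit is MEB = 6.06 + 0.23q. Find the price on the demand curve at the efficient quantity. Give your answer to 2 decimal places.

Social marginal cost = private MC − MEB = 35.26 + 0.88q.
Set SMC = demand: 35.26 + 0.88q = 253.04 - 0.28q → q* = 187.7414.
Consumer price on the demand curve at q*: 253.04 − 0.28×187.7414 = 200.4724.

P = €200.47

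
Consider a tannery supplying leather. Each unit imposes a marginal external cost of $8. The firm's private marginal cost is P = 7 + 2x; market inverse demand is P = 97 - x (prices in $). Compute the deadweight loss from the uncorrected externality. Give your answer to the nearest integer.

DWL = $11

Market equilibrium (private): 7 + 2x = 97 - x → x_m = 30.0000.
Social marginal cost = private MC + MEC = 15 + 2x.
Set SMC = demand: 15 + 2x = 97 - x → x* = 27.3333.
The welfare-loss triangle has base |x_m − x*| and height MEC(x_m) (the vertical gap between SMC and demand is zero at x* and MEC at x_m).
DWL = ½ × 2.6667 × 8.0000 = 10.6668.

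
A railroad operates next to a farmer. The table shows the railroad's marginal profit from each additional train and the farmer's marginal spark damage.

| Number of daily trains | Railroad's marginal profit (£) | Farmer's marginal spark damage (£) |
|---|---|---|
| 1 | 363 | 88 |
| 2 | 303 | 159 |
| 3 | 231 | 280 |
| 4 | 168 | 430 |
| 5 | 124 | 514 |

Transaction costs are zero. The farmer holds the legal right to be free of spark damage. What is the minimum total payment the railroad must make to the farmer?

Efficient level: marginal profit ≥ marginal spark damage through level 2, so k* = 2.
With the farmer holding the right, the railroad must at least compensate total damage at k*: 88 + 159 = 247.

£247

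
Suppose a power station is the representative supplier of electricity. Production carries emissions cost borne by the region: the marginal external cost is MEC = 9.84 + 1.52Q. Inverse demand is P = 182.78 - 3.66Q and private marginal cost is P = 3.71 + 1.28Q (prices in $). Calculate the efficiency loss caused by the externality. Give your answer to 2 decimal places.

DWL = $326.39

Market equilibrium (private): 3.71 + 1.28Q = 182.78 - 3.66Q → Q_m = 36.2490.
Social marginal cost = private MC + MEC = 13.55 + 2.80Q.
Set SMC = demand: 13.55 + 2.80Q = 182.78 - 3.66Q → Q* = 26.1966.
Between Q* and Q_m the wedge SMC − demand runs linearly from 0 to MEC(Q_m), so the loss is a triangle.
DWL = ½ × 10.0524 × 64.9385 = 326.3939.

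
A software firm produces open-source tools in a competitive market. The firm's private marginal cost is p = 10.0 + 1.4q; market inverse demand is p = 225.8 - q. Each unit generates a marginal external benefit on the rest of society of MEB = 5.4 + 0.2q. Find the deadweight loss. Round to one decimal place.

DWL = 124.3

Market equilibrium (private): 10.0 + 1.4q = 225.8 - q → q_m = 89.9167.
Social marginal cost = private MC − MEB = 4.6 + 1.2q.
Set SMC = demand: 4.6 + 1.2q = 225.8 - q → q* = 100.5455.
The welfare-loss triangle has base |q_m − q*| and height MEB(q_m) (the vertical gap between SMC and demand is zero at q* and MEB at q_m).
DWL = ½ × 10.6288 × 23.3833 = 124.2682.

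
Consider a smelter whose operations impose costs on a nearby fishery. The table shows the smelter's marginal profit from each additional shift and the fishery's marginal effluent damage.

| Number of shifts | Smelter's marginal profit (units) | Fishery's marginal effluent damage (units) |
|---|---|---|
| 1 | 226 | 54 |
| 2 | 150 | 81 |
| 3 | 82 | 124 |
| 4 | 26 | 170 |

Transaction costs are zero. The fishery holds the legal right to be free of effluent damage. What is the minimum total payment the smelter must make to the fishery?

Efficient level: marginal profit ≥ marginal effluent damage through level 2, so k* = 2.
With the fishery holding the right, the smelter must at least compensate total damage at k*: 54 + 81 = 135.

135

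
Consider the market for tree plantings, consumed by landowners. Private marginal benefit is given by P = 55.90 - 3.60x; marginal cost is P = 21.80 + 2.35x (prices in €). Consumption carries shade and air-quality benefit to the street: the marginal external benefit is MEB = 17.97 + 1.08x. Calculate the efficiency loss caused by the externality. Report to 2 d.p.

DWL = €59.93

Market equilibrium (private): 21.80 + 2.35x = 55.90 - 3.60x → x_m = 5.7311.
Social marginal benefit = demand + MEB = 73.87 - 2.52x.
Set SMB = MC: 73.87 - 2.52x = 21.80 + 2.35x → x* = 10.6920.
Between x* and x_m the wedge SMB − MC runs linearly from 0 to MEB(x_m), so the loss is a triangle.
DWL = ½ × 4.9609 × 24.1596 = 59.9267.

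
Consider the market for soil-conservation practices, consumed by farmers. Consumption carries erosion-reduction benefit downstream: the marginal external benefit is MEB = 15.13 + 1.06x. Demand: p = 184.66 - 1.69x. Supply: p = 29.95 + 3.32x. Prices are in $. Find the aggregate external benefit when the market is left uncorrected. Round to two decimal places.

$972.62

Market equilibrium (private): 29.95 + 3.32x = 184.66 - 1.69x → x_m = 30.8802.
Total external benefit = ∫₀^{x_m} (15.13 + 1.06x) dx = 15.13×30.8802 + ½×1.06×30.8802² = 972.6184.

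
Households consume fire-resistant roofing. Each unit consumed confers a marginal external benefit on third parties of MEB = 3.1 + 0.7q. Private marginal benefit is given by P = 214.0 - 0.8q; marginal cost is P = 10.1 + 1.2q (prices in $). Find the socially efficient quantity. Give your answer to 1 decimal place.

Social marginal benefit = demand + MEB = 217.1 - 0.1q.
Set SMB = MC: 217.1 - 0.1q = 10.1 + 1.2q → q* = 159.2308.

q* = 159.2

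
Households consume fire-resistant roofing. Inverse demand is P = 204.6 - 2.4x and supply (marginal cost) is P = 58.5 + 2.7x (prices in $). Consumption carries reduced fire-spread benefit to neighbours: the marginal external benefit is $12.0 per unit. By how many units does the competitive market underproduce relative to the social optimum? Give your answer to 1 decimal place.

Market equilibrium (private): 58.5 + 2.7x = 204.6 - 2.4x → x_m = 28.6471.
Social marginal benefit = demand + MEB = 216.6 - 2.4x.
Set SMB = MC: 216.6 - 2.4x = 58.5 + 2.7x → x* = 31.0000.
Gap = |28.6471 − 31.0000| = 2.3529.

2.4 units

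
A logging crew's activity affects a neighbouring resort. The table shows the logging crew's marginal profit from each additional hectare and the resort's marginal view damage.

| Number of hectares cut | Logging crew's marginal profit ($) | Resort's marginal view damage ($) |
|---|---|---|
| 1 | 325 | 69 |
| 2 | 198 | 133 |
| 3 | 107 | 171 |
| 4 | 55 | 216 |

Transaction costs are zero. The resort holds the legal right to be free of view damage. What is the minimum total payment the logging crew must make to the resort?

$202

Efficient level: marginal profit ≥ marginal view damage through level 2, so k* = 2.
With the resort holding the right, the logging crew must at least compensate total damage at k*: 69 + 133 = 202.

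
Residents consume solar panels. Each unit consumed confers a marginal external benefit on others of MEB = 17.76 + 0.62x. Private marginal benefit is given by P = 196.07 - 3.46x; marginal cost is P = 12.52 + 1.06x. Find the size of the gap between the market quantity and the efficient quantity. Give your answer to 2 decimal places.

11.01 units

Market equilibrium (private): 12.52 + 1.06x = 196.07 - 3.46x → x_m = 40.6084.
Social marginal benefit = demand + MEB = 213.83 - 2.84x.
Set SMB = MC: 213.83 - 2.84x = 12.52 + 1.06x → x* = 51.6179.
Gap = |40.6084 − 51.6179| = 11.0095.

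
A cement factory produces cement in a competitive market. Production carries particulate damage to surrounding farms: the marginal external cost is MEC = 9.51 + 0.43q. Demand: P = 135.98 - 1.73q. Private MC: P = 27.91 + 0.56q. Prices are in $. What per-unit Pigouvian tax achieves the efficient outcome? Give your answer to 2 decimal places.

Social marginal cost = private MC + MEC = 37.42 + 0.99q.
Set SMC = demand: 37.42 + 0.99q = 135.98 - 1.73q → q* = 36.2353.
The Pigouvian tax equals MEC at q*: 9.51 + 0.43×36.2353 = 25.0912.

tax = $25.09 per unit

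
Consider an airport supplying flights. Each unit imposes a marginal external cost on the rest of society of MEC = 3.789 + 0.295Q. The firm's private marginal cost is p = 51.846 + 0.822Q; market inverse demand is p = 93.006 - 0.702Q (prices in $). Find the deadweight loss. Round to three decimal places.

Market equilibrium (private): 51.846 + 0.822Q = 93.006 - 0.702Q → Q_m = 27.0079.
Social marginal cost = private MC + MEC = 55.635 + 1.117Q.
Set SMC = demand: 55.635 + 1.117Q = 93.006 - 0.702Q → Q* = 20.5448.
Height of the DWL triangle at Q_m is SMC(Q_m) − demand(Q_m) = MEC(Q_m) = 11.7563.
DWL = ½ × 6.4631 × 11.7563 = 37.9911.

DWL = $37.991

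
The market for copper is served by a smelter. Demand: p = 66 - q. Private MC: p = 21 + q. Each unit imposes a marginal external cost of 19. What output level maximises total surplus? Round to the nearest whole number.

Social marginal cost = private MC + MEC = 40 + q.
Set SMC = demand: 40 + q = 66 - q → q* = 13.0000.

q* = 13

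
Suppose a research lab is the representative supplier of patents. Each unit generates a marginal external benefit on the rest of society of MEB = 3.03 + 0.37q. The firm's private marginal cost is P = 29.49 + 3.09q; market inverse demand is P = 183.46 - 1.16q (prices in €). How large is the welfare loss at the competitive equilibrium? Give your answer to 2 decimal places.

Market equilibrium (private): 29.49 + 3.09q = 183.46 - 1.16q → q_m = 36.2282.
Social marginal cost = private MC − MEB = 26.46 + 2.72q.
Set SMC = demand: 26.46 + 2.72q = 183.46 - 1.16q → q* = 40.4639.
Between q* and q_m the wedge demand − SMC runs linearly from 0 to MEB(q_m), so the loss is a triangle.
DWL = ½ × 4.2357 × 16.4344 = 34.8056.

DWL = €34.81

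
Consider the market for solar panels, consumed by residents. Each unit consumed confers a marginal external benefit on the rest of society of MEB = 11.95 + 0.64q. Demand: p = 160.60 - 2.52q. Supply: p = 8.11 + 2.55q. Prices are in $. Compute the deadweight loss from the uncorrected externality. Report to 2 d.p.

Market equilibrium (private): 8.11 + 2.55q = 160.60 - 2.52q → q_m = 30.0769.
Social marginal benefit = demand + MEB = 172.55 - 1.88q.
Set SMB = MC: 172.55 - 1.88q = 8.11 + 2.55q → q* = 37.1196.
Height of the DWL triangle at q_m is SMB(q_m) − MC(q_m) = MEB(q_m) = 31.1992.
DWL = ½ × 7.0427 × 31.1992 = 109.8633.

DWL = $109.86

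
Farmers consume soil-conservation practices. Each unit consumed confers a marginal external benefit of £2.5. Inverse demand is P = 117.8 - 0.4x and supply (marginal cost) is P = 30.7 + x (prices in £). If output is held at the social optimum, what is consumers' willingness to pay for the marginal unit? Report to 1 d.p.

P = £92.2

Social marginal benefit = demand + MEB = 120.3 - 0.4x.
Set SMB = MC: 120.3 - 0.4x = 30.7 + x → x* = 64.0000.
Consumer price on the demand curve at x*: 117.8 − 0.4×64.0000 = 92.2000.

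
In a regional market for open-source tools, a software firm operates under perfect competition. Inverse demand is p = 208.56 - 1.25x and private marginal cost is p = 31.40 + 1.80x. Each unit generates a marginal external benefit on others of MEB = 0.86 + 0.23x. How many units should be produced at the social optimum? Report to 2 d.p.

Social marginal cost = private MC − MEB = 30.54 + 1.57x.
Set SMC = demand: 30.54 + 1.57x = 208.56 - 1.25x → x* = 63.1277.

x* = 63.13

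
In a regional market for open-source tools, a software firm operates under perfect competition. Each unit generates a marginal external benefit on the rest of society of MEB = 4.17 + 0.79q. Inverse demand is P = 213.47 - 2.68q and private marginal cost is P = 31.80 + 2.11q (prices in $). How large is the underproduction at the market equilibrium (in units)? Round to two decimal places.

8.53 units

Market equilibrium (private): 31.80 + 2.11q = 213.47 - 2.68q → q_m = 37.9269.
Social marginal cost = private MC − MEB = 27.63 + 1.32q.
Set SMC = demand: 27.63 + 1.32q = 213.47 - 2.68q → q* = 46.4600.
Gap = |37.9269 − 46.4600| = 8.5331.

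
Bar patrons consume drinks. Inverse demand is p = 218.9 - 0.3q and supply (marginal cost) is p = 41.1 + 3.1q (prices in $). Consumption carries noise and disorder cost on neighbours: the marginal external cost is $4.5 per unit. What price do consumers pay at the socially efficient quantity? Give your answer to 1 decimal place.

Social marginal benefit = demand − MEC = 214.4 - 0.3q.
Set SMB = MC: 214.4 - 0.3q = 41.1 + 3.1q → q* = 50.9706.
Consumer price on the demand curve at q*: 218.9 − 0.3×50.9706 = 203.6088.

P = $203.6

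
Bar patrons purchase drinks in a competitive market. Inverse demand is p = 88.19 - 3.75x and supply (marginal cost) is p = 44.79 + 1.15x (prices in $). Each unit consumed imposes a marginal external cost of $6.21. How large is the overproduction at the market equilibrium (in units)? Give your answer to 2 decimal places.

1.27 units

Market equilibrium (private): 44.79 + 1.15x = 88.19 - 3.75x → x_m = 8.8571.
Social marginal benefit = demand − MEC = 81.98 - 3.75x.
Set SMB = MC: 81.98 - 3.75x = 44.79 + 1.15x → x* = 7.5898.
Gap = |8.8571 − 7.5898| = 1.2673.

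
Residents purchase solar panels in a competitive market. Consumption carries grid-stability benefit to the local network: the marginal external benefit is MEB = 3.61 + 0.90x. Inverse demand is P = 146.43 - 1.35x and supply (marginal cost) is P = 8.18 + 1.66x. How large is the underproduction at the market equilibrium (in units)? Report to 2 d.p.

Market equilibrium (private): 8.18 + 1.66x = 146.43 - 1.35x → x_m = 45.9302.
Social marginal benefit = demand + MEB = 150.04 - 0.45x.
Set SMB = MC: 150.04 - 0.45x = 8.18 + 1.66x → x* = 67.2322.
Gap = |45.9302 − 67.2322| = 21.3020.

21.30 units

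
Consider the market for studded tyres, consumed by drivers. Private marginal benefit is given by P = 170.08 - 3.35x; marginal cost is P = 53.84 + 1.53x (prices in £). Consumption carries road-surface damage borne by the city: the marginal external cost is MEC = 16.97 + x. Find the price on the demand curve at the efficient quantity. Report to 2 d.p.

Social marginal benefit = demand − MEC = 153.11 - 4.35x.
Set SMB = MC: 153.11 - 4.35x = 53.84 + 1.53x → x* = 16.8827.
Consumer price on the demand curve at x*: 170.08 − 3.35×16.8827 = 113.5230.

P = £113.52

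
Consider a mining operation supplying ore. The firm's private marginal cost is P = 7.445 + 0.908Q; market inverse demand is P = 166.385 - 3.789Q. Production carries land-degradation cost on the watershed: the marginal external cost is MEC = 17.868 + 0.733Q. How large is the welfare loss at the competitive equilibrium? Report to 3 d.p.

DWL = 167.668

Market equilibrium (private): 7.445 + 0.908Q = 166.385 - 3.789Q → Q_m = 33.8386.
Social marginal cost = private MC + MEC = 25.313 + 1.641Q.
Set SMC = demand: 25.313 + 1.641Q = 166.385 - 3.789Q → Q* = 25.9801.
Height of the DWL triangle at Q_m is SMC(Q_m) − demand(Q_m) = MEC(Q_m) = 42.6717.
DWL = ½ × 7.8585 × 42.6717 = 167.6678.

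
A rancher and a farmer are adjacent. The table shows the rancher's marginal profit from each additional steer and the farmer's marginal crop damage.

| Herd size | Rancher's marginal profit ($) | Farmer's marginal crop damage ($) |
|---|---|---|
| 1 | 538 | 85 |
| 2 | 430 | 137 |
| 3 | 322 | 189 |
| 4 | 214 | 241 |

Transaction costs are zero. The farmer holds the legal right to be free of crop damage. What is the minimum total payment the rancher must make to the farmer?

$411

Efficient level: marginal profit ≥ marginal crop damage through level 3, so k* = 3.
With the farmer holding the right, the rancher must at least compensate total damage at k*: 85 + 137 + 189 = 411.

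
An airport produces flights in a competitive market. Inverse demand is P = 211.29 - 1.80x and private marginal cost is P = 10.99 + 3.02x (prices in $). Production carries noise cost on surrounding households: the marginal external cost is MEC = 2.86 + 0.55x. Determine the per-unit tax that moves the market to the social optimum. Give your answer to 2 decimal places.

tax = $23.08 per unit

Social marginal cost = private MC + MEC = 13.85 + 3.57x.
Set SMC = demand: 13.85 + 3.57x = 211.29 - 1.80x → x* = 36.7672.
The Pigouvian tax equals MEC at x*: 2.86 + 0.55×36.7672 = 23.0820.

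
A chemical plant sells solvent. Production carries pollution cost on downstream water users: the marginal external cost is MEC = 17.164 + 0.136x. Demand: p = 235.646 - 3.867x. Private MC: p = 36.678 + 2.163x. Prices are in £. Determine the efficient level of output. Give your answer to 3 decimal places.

x* = 29.485

Social marginal cost = private MC + MEC = 53.842 + 2.299x.
Set SMC = demand: 53.842 + 2.299x = 235.646 - 3.867x → x* = 29.4849.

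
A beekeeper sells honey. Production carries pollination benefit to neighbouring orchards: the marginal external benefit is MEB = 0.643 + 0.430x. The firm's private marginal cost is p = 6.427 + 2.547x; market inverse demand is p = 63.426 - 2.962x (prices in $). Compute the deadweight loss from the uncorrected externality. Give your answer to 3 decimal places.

Market equilibrium (private): 6.427 + 2.547x = 63.426 - 2.962x → x_m = 10.3465.
Social marginal cost = private MC − MEB = 5.784 + 2.117x.
Set SMC = demand: 5.784 + 2.117x = 63.426 - 2.962x → x* = 11.3491.
Height of the DWL triangle at x_m is demand(x_m) − SMC(x_m) = MEB(x_m) = 5.0920.
DWL = ½ × 1.0026 × 5.0920 = 2.5526.

DWL = $2.553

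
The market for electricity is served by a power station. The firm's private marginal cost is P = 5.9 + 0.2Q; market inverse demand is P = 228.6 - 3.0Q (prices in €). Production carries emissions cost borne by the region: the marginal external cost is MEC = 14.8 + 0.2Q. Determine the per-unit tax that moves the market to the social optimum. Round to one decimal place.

Social marginal cost = private MC + MEC = 20.7 + 0.4Q.
Set SMC = demand: 20.7 + 0.4Q = 228.6 - 3.0Q → Q* = 61.1471.
The Pigouvian tax equals MEC at Q*: 14.8 + 0.2×61.1471 = 27.0294.

tax = €27.0 per unit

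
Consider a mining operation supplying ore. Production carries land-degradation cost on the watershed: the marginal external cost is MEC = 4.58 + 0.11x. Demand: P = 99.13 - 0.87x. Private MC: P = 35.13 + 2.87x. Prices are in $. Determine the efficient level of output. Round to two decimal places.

Social marginal cost = private MC + MEC = 39.71 + 2.98x.
Set SMC = demand: 39.71 + 2.98x = 99.13 - 0.87x → x* = 15.4338.

x* = 15.43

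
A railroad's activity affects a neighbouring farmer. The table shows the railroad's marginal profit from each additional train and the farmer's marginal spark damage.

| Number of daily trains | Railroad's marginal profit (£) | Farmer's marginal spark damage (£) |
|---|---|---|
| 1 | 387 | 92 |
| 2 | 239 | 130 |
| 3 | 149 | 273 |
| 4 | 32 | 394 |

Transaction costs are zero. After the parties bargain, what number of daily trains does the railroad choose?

2

Bargaining reaches the level where marginal profit last exceeds marginal spark damage.
That holds through level 2 (239 ≥ 130) but not at 3 (149 < 273).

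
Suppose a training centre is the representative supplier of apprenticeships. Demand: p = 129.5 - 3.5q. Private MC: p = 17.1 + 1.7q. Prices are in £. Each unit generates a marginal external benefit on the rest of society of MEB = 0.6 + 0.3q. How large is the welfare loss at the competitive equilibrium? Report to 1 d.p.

DWL = £5.1

Market equilibrium (private): 17.1 + 1.7q = 129.5 - 3.5q → q_m = 21.6154.
Social marginal cost = private MC − MEB = 16.5 + 1.4q.
Set SMC = demand: 16.5 + 1.4q = 129.5 - 3.5q → q* = 23.0612.
The welfare-loss triangle has base |q_m − q*| and height MEB(q_m) (the vertical gap between SMC and demand is zero at q* and MEB at q_m).
DWL = ½ × 1.4458 × 7.0846 = 5.1215.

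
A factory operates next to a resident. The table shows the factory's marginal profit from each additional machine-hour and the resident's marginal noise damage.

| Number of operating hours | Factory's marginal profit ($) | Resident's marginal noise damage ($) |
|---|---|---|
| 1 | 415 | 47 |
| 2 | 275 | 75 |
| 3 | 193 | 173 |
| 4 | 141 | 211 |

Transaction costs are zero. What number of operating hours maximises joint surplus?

Bargaining reaches the level where marginal profit last exceeds marginal noise damage.
That holds through level 3 (193 ≥ 173) but not at 4 (141 < 211).

3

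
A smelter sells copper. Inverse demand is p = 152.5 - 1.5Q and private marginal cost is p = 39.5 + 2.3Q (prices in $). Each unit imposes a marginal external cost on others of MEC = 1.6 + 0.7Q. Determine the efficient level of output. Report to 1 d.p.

Q* = 24.8

Social marginal cost = private MC + MEC = 41.1 + 3.0Q.
Set SMC = demand: 41.1 + 3.0Q = 152.5 - 1.5Q → Q* = 24.7556.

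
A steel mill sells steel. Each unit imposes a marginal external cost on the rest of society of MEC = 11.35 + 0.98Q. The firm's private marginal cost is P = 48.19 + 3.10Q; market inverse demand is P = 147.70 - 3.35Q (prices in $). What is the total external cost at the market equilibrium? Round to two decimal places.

$291.74

Market equilibrium (private): 48.19 + 3.10Q = 147.70 - 3.35Q → Q_m = 15.4279.
Total external cost = ∫₀^{Q_m} (11.35 + 0.98Q) dQ = 11.35×15.4279 + ½×0.98×15.4279² = 291.7365.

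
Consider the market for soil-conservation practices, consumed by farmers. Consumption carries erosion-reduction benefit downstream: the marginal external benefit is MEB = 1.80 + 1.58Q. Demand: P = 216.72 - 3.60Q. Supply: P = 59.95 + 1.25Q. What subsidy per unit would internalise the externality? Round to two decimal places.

Social marginal benefit = demand + MEB = 218.52 - 2.02Q.
Set SMB = MC: 218.52 - 2.02Q = 59.95 + 1.25Q → Q* = 48.4924.
The Pigouvian subsidy equals MEB at Q*: 1.80 + 1.58×48.4924 = 78.4180.

subsidy = 78.42 per unit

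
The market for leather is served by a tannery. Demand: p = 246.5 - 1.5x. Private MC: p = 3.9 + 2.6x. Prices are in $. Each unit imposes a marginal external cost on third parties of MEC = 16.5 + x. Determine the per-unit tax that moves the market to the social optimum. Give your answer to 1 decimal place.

tax = $60.8 per unit

Social marginal cost = private MC + MEC = 20.4 + 3.6x.
Set SMC = demand: 20.4 + 3.6x = 246.5 - 1.5x → x* = 44.3333.
The Pigouvian tax equals MEC at x*: 16.5 + 1.0×44.3333 = 60.8333.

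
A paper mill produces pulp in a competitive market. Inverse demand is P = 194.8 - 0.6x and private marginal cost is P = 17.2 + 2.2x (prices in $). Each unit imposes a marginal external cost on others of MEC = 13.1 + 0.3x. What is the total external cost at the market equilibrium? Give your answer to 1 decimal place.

Market equilibrium (private): 17.2 + 2.2x = 194.8 - 0.6x → x_m = 63.4286.
Total external cost = ∫₀^{x_m} (13.1 + 0.3x) dx = 13.1×63.4286 + ½×0.3×63.4286² = 1434.3928.

$1434.4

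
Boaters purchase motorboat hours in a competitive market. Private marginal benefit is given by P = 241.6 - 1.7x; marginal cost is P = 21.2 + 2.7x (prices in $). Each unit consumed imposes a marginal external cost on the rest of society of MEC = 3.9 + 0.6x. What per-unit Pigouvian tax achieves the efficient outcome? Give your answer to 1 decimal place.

tax = $29.9 per unit

Social marginal benefit = demand − MEC = 237.7 - 2.3x.
Set SMB = MC: 237.7 - 2.3x = 21.2 + 2.7x → x* = 43.3000.
The Pigouvian tax equals MEC at x*: 3.9 + 0.6×43.3000 = 29.8800.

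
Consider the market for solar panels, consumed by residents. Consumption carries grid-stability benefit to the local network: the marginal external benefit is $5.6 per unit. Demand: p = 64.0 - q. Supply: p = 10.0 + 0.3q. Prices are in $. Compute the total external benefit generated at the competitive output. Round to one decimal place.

$232.6

Market equilibrium (private): 10.0 + 0.3q = 64.0 - q → q_m = 41.5385.
Total external benefit = MEB × q_m = 5.6 × 41.5385 = 232.6156.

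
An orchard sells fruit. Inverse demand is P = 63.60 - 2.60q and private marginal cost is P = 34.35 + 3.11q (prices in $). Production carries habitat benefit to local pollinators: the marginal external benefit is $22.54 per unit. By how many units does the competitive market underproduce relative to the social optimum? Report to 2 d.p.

3.95 units

Market equilibrium (private): 34.35 + 3.11q = 63.60 - 2.60q → q_m = 5.1226.
Social marginal cost = private MC − MEB = 11.81 + 3.11q.
Set SMC = demand: 11.81 + 3.11q = 63.60 - 2.60q → q* = 9.0701.
Gap = |5.1226 − 9.0701| = 3.9475.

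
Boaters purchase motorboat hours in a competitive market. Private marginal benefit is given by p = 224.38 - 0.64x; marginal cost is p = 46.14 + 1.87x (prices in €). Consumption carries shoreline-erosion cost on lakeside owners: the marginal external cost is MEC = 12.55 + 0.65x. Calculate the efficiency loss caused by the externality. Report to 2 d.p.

Market equilibrium (private): 46.14 + 1.87x = 224.38 - 0.64x → x_m = 71.0120.
Social marginal benefit = demand − MEC = 211.83 - 1.29x.
Set SMB = MC: 211.83 - 1.29x = 46.14 + 1.87x → x* = 52.4335.
Between x* and x_m the wedge MC − SMB runs linearly from 0 to MEC(x_m), so the loss is a triangle.
DWL = ½ × 18.5785 × 58.7078 = 545.3514.

DWL = €545.35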